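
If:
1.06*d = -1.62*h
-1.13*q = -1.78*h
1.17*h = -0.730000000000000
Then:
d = 0.95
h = -0.62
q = -0.98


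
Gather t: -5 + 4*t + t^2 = t^2 + 4*t - 5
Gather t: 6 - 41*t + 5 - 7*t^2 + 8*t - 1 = -7*t^2 - 33*t + 10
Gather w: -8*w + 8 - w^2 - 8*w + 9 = -w^2 - 16*w + 17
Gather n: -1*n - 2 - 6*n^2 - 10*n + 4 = -6*n^2 - 11*n + 2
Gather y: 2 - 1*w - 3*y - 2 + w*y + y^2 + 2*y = -w + y^2 + y*(w - 1)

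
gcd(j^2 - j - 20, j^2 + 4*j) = j + 4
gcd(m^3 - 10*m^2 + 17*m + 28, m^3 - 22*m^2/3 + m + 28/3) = m^2 - 6*m - 7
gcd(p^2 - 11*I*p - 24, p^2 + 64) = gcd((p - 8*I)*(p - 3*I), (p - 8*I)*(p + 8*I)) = p - 8*I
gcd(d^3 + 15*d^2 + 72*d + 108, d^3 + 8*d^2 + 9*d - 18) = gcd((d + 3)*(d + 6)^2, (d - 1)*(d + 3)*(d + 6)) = d^2 + 9*d + 18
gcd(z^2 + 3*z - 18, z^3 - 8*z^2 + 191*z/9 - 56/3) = z - 3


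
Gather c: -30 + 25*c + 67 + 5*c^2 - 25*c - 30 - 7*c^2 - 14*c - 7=-2*c^2 - 14*c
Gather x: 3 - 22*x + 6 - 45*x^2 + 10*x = -45*x^2 - 12*x + 9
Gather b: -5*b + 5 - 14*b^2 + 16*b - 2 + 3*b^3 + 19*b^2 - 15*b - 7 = 3*b^3 + 5*b^2 - 4*b - 4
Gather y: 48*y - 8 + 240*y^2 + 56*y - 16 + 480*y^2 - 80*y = 720*y^2 + 24*y - 24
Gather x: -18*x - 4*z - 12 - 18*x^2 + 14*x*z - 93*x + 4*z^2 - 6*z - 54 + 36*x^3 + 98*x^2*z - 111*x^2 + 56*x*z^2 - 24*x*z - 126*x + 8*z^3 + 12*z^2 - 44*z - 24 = 36*x^3 + x^2*(98*z - 129) + x*(56*z^2 - 10*z - 237) + 8*z^3 + 16*z^2 - 54*z - 90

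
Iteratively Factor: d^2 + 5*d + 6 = (d + 2)*(d + 3)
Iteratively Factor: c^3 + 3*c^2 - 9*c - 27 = (c + 3)*(c^2 - 9) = (c - 3)*(c + 3)*(c + 3)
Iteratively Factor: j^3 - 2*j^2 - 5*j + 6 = (j + 2)*(j^2 - 4*j + 3) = (j - 1)*(j + 2)*(j - 3)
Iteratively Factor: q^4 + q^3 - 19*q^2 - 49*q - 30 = (q + 3)*(q^3 - 2*q^2 - 13*q - 10) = (q + 1)*(q + 3)*(q^2 - 3*q - 10) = (q + 1)*(q + 2)*(q + 3)*(q - 5)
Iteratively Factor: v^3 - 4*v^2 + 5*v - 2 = (v - 2)*(v^2 - 2*v + 1) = (v - 2)*(v - 1)*(v - 1)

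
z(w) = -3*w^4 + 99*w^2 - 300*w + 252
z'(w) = -12*w^3 + 198*w - 300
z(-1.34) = 822.09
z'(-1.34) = -536.45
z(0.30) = 170.89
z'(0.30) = -240.92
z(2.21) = 0.96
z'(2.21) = 8.05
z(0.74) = 83.31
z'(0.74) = -158.34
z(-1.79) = 1075.41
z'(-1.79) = -585.60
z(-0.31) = 354.49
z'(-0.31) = -361.02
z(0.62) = 103.61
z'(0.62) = -180.10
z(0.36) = 156.78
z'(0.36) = -229.28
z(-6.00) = 1728.00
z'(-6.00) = 1104.00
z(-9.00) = -8712.00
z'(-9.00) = 6666.00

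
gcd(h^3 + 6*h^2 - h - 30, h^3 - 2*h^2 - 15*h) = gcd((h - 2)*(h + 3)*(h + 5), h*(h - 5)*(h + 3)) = h + 3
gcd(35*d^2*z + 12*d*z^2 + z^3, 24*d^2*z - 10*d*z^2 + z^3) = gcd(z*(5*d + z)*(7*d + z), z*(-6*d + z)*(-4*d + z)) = z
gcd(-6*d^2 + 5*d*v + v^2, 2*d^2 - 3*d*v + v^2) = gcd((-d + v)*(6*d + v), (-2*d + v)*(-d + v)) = -d + v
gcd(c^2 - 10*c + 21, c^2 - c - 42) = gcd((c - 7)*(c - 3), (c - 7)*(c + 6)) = c - 7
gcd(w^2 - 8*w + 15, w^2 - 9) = w - 3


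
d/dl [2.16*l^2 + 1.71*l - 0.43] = 4.32*l + 1.71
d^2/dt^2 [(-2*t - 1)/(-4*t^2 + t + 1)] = 2*(2*(-12*t - 1)*(-4*t^2 + t + 1) - (2*t + 1)*(8*t - 1)^2)/(-4*t^2 + t + 1)^3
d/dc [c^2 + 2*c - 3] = 2*c + 2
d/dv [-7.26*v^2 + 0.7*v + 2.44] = 0.7 - 14.52*v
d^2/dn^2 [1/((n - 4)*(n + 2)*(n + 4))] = 4*(3*n^4 + 8*n^3 - 18*n^2 + 160)/(n^9 + 6*n^8 - 36*n^7 - 280*n^6 + 192*n^5 + 4224*n^4 + 5120*n^3 - 18432*n^2 - 49152*n - 32768)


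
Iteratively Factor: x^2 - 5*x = (x - 5)*(x)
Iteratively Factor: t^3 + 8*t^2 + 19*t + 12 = (t + 3)*(t^2 + 5*t + 4) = (t + 1)*(t + 3)*(t + 4)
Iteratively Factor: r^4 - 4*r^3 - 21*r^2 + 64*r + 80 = (r - 4)*(r^3 - 21*r - 20) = (r - 4)*(r + 4)*(r^2 - 4*r - 5) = (r - 4)*(r + 1)*(r + 4)*(r - 5)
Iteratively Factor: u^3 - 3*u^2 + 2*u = (u - 2)*(u^2 - u) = u*(u - 2)*(u - 1)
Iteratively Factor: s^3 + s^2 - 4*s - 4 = (s + 2)*(s^2 - s - 2) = (s - 2)*(s + 2)*(s + 1)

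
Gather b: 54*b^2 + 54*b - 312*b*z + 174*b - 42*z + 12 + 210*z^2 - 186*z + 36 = 54*b^2 + b*(228 - 312*z) + 210*z^2 - 228*z + 48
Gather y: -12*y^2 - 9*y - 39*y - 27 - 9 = -12*y^2 - 48*y - 36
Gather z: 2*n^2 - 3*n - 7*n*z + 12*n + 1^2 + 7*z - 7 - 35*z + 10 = 2*n^2 + 9*n + z*(-7*n - 28) + 4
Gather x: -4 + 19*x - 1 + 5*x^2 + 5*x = 5*x^2 + 24*x - 5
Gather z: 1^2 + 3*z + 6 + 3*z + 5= 6*z + 12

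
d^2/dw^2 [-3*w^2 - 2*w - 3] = -6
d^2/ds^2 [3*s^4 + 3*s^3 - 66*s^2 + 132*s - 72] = 36*s^2 + 18*s - 132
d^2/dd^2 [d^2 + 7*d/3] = 2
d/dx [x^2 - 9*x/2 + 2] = 2*x - 9/2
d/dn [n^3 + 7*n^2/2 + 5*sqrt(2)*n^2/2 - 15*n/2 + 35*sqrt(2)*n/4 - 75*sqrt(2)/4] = 3*n^2 + 7*n + 5*sqrt(2)*n - 15/2 + 35*sqrt(2)/4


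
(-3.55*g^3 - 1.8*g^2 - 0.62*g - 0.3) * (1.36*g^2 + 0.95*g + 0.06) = -4.828*g^5 - 5.8205*g^4 - 2.7662*g^3 - 1.105*g^2 - 0.3222*g - 0.018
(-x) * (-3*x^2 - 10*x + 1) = 3*x^3 + 10*x^2 - x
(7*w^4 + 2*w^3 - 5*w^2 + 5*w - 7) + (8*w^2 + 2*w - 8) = 7*w^4 + 2*w^3 + 3*w^2 + 7*w - 15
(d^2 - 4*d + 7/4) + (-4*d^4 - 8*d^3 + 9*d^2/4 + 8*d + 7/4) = -4*d^4 - 8*d^3 + 13*d^2/4 + 4*d + 7/2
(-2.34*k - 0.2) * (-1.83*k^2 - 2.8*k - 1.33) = 4.2822*k^3 + 6.918*k^2 + 3.6722*k + 0.266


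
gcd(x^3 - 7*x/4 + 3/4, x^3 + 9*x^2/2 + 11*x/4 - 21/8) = x^2 + x - 3/4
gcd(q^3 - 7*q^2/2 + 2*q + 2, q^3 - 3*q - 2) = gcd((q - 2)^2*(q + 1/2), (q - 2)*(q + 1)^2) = q - 2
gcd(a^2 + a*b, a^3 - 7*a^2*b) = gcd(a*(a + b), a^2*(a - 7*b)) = a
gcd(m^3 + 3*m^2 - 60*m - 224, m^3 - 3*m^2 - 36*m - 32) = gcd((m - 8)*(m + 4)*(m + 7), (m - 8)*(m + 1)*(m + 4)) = m^2 - 4*m - 32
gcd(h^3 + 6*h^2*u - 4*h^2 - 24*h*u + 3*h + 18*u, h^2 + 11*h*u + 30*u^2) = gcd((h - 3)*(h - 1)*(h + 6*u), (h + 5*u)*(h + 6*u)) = h + 6*u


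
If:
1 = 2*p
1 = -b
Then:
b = -1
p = 1/2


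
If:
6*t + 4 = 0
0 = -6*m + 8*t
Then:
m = -8/9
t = -2/3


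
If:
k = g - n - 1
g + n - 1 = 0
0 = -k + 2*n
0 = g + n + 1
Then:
No Solution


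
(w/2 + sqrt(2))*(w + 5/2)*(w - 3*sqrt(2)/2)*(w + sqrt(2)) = w^4/2 + 3*sqrt(2)*w^3/4 + 5*w^3/4 - 5*w^2/2 + 15*sqrt(2)*w^2/8 - 25*w/4 - 3*sqrt(2)*w - 15*sqrt(2)/2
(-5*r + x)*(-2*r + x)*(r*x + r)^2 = 10*r^4*x^2 + 20*r^4*x + 10*r^4 - 7*r^3*x^3 - 14*r^3*x^2 - 7*r^3*x + r^2*x^4 + 2*r^2*x^3 + r^2*x^2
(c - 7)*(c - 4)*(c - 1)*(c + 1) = c^4 - 11*c^3 + 27*c^2 + 11*c - 28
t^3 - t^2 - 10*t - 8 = (t - 4)*(t + 1)*(t + 2)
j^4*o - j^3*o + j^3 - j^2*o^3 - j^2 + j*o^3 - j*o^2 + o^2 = (j - 1)*(j - o)*(j + o)*(j*o + 1)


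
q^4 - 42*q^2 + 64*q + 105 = (q - 5)*(q - 3)*(q + 1)*(q + 7)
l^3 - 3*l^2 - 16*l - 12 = (l - 6)*(l + 1)*(l + 2)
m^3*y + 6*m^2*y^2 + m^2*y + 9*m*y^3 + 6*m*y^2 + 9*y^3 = (m + 3*y)^2*(m*y + y)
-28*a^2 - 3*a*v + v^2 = (-7*a + v)*(4*a + v)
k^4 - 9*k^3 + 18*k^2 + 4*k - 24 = (k - 6)*(k - 2)^2*(k + 1)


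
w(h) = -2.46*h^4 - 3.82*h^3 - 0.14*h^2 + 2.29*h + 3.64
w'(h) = -9.84*h^3 - 11.46*h^2 - 0.28*h + 2.29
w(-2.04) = -11.79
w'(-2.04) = 38.71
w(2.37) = -120.18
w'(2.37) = -193.73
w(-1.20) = 2.19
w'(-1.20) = 3.13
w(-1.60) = -0.86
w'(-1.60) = 13.71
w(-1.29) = 1.84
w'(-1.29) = 4.70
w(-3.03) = -105.67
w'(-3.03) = 171.66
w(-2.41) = -32.21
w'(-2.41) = 74.14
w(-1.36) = 1.46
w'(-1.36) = 6.23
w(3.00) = -293.15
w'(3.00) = -367.37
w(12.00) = -57600.56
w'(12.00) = -18654.83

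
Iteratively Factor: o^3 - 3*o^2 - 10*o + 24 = (o + 3)*(o^2 - 6*o + 8) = (o - 4)*(o + 3)*(o - 2)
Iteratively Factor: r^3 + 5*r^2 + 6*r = (r)*(r^2 + 5*r + 6) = r*(r + 2)*(r + 3)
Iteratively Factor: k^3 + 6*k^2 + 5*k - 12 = (k + 3)*(k^2 + 3*k - 4) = (k - 1)*(k + 3)*(k + 4)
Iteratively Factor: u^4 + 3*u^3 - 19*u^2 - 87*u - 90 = (u - 5)*(u^3 + 8*u^2 + 21*u + 18) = (u - 5)*(u + 3)*(u^2 + 5*u + 6) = (u - 5)*(u + 2)*(u + 3)*(u + 3)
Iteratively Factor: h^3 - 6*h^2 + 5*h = (h)*(h^2 - 6*h + 5) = h*(h - 5)*(h - 1)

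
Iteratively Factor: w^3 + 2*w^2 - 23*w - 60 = (w - 5)*(w^2 + 7*w + 12) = (w - 5)*(w + 4)*(w + 3)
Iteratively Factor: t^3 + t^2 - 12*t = (t - 3)*(t^2 + 4*t) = t*(t - 3)*(t + 4)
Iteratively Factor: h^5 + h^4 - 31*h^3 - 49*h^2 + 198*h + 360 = (h - 3)*(h^4 + 4*h^3 - 19*h^2 - 106*h - 120) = (h - 3)*(h + 2)*(h^3 + 2*h^2 - 23*h - 60) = (h - 3)*(h + 2)*(h + 4)*(h^2 - 2*h - 15) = (h - 3)*(h + 2)*(h + 3)*(h + 4)*(h - 5)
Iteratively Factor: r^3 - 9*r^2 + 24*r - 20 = (r - 2)*(r^2 - 7*r + 10) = (r - 2)^2*(r - 5)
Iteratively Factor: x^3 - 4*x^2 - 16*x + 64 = (x - 4)*(x^2 - 16) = (x - 4)^2*(x + 4)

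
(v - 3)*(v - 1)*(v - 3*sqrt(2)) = v^3 - 3*sqrt(2)*v^2 - 4*v^2 + 3*v + 12*sqrt(2)*v - 9*sqrt(2)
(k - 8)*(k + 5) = k^2 - 3*k - 40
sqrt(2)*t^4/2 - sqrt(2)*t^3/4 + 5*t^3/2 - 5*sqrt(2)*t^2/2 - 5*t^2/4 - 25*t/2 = t*(t - 5/2)*(t + 5*sqrt(2)/2)*(sqrt(2)*t/2 + sqrt(2))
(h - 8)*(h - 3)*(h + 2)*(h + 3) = h^4 - 6*h^3 - 25*h^2 + 54*h + 144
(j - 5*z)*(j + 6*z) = j^2 + j*z - 30*z^2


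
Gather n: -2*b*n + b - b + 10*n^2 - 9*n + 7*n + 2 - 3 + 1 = 10*n^2 + n*(-2*b - 2)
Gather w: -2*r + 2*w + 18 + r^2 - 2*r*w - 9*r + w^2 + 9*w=r^2 - 11*r + w^2 + w*(11 - 2*r) + 18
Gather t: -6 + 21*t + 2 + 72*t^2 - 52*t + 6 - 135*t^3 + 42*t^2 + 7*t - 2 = -135*t^3 + 114*t^2 - 24*t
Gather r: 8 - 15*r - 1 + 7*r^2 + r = 7*r^2 - 14*r + 7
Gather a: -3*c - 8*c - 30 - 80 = -11*c - 110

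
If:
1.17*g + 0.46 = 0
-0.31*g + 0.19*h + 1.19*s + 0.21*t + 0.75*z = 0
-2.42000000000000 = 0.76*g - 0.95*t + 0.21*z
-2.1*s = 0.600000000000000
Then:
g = -0.39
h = -4.19168975069252*z - 1.31987593815849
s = -0.29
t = 0.221052631578947*z + 2.23283850652272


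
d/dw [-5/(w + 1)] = 5/(w + 1)^2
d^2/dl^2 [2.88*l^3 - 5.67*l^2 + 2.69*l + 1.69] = 17.28*l - 11.34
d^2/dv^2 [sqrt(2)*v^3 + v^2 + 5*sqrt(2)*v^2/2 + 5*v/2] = 6*sqrt(2)*v + 2 + 5*sqrt(2)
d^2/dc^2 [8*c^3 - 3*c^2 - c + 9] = 48*c - 6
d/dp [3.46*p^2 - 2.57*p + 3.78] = 6.92*p - 2.57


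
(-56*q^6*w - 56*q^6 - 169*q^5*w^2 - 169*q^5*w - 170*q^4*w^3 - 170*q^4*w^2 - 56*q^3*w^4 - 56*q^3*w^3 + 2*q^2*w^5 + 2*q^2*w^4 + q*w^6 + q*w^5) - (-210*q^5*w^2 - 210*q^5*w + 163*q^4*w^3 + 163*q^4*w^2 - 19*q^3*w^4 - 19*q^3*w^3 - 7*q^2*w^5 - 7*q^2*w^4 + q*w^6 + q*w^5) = -56*q^6*w - 56*q^6 + 41*q^5*w^2 + 41*q^5*w - 333*q^4*w^3 - 333*q^4*w^2 - 37*q^3*w^4 - 37*q^3*w^3 + 9*q^2*w^5 + 9*q^2*w^4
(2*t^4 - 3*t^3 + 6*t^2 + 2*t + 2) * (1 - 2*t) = -4*t^5 + 8*t^4 - 15*t^3 + 2*t^2 - 2*t + 2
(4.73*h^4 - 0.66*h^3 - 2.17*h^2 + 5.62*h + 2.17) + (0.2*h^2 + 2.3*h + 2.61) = 4.73*h^4 - 0.66*h^3 - 1.97*h^2 + 7.92*h + 4.78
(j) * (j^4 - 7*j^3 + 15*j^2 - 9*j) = j^5 - 7*j^4 + 15*j^3 - 9*j^2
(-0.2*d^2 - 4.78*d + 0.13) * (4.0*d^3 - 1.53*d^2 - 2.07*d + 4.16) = -0.8*d^5 - 18.814*d^4 + 8.2474*d^3 + 8.8637*d^2 - 20.1539*d + 0.5408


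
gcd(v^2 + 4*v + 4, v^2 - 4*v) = 1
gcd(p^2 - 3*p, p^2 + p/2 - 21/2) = p - 3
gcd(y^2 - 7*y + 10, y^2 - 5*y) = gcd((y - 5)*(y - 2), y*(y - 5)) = y - 5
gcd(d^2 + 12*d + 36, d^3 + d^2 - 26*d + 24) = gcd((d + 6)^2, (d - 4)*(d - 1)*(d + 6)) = d + 6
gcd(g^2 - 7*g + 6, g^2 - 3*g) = 1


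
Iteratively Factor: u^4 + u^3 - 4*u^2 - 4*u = (u + 1)*(u^3 - 4*u) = (u - 2)*(u + 1)*(u^2 + 2*u) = (u - 2)*(u + 1)*(u + 2)*(u)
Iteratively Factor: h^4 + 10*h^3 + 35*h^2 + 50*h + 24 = (h + 3)*(h^3 + 7*h^2 + 14*h + 8) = (h + 3)*(h + 4)*(h^2 + 3*h + 2) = (h + 2)*(h + 3)*(h + 4)*(h + 1)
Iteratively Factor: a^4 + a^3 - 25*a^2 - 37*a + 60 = (a - 5)*(a^3 + 6*a^2 + 5*a - 12) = (a - 5)*(a + 3)*(a^2 + 3*a - 4) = (a - 5)*(a + 3)*(a + 4)*(a - 1)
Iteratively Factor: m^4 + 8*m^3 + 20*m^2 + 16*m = (m)*(m^3 + 8*m^2 + 20*m + 16) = m*(m + 2)*(m^2 + 6*m + 8) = m*(m + 2)^2*(m + 4)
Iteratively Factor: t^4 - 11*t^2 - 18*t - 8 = (t + 2)*(t^3 - 2*t^2 - 7*t - 4) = (t + 1)*(t + 2)*(t^2 - 3*t - 4) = (t + 1)^2*(t + 2)*(t - 4)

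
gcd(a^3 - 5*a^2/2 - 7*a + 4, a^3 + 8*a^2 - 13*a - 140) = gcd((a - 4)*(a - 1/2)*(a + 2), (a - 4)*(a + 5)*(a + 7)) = a - 4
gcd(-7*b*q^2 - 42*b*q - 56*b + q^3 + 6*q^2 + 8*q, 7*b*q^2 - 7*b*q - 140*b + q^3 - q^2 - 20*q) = q + 4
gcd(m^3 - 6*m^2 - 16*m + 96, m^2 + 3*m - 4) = m + 4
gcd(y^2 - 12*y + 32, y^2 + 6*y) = 1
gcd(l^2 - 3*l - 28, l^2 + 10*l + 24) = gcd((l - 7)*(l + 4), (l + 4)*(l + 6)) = l + 4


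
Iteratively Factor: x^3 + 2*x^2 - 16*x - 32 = (x - 4)*(x^2 + 6*x + 8) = (x - 4)*(x + 2)*(x + 4)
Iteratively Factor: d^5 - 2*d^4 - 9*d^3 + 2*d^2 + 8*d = (d + 2)*(d^4 - 4*d^3 - d^2 + 4*d) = (d - 4)*(d + 2)*(d^3 - d) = (d - 4)*(d - 1)*(d + 2)*(d^2 + d) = (d - 4)*(d - 1)*(d + 1)*(d + 2)*(d)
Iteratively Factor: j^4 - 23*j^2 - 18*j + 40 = (j + 2)*(j^3 - 2*j^2 - 19*j + 20) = (j - 5)*(j + 2)*(j^2 + 3*j - 4) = (j - 5)*(j - 1)*(j + 2)*(j + 4)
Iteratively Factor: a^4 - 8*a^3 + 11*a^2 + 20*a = (a + 1)*(a^3 - 9*a^2 + 20*a) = a*(a + 1)*(a^2 - 9*a + 20) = a*(a - 5)*(a + 1)*(a - 4)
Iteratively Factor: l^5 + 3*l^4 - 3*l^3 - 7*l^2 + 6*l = (l - 1)*(l^4 + 4*l^3 + l^2 - 6*l) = (l - 1)*(l + 3)*(l^3 + l^2 - 2*l) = (l - 1)*(l + 2)*(l + 3)*(l^2 - l) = l*(l - 1)*(l + 2)*(l + 3)*(l - 1)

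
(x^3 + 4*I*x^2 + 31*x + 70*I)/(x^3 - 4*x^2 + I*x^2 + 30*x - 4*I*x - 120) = (x^2 + 9*I*x - 14)/(x^2 + x*(-4 + 6*I) - 24*I)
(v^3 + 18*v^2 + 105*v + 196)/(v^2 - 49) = (v^2 + 11*v + 28)/(v - 7)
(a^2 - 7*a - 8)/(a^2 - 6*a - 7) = (a - 8)/(a - 7)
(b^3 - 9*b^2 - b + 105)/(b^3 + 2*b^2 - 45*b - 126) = (b - 5)/(b + 6)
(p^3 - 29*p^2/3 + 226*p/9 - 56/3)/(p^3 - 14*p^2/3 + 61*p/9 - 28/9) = (p - 6)/(p - 1)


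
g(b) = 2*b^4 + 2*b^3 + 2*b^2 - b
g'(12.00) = 14735.00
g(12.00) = 45204.00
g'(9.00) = 6353.00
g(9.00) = 14733.00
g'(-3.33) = -243.19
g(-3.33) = 197.58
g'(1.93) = 86.58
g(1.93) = 47.65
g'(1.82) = 74.38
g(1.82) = 38.81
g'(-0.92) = -5.83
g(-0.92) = 2.49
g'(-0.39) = -2.12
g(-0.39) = 0.62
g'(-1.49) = -20.10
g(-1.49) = 9.17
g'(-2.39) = -85.50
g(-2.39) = 51.77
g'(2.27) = 132.57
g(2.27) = 84.53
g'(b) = 8*b^3 + 6*b^2 + 4*b - 1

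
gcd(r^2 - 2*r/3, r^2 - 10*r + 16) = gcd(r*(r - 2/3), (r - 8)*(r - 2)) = 1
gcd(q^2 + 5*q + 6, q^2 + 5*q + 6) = q^2 + 5*q + 6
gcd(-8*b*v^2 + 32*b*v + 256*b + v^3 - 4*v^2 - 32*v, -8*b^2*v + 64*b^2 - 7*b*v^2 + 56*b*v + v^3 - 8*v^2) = -8*b*v + 64*b + v^2 - 8*v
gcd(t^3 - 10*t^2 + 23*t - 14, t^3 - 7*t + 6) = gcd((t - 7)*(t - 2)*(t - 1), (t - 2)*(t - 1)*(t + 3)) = t^2 - 3*t + 2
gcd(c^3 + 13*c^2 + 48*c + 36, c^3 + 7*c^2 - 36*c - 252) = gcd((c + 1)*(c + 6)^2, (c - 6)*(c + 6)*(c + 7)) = c + 6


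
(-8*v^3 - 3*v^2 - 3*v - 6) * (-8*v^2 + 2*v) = 64*v^5 + 8*v^4 + 18*v^3 + 42*v^2 - 12*v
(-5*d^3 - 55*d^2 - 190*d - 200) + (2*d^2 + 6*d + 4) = -5*d^3 - 53*d^2 - 184*d - 196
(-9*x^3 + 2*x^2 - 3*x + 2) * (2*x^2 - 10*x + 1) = -18*x^5 + 94*x^4 - 35*x^3 + 36*x^2 - 23*x + 2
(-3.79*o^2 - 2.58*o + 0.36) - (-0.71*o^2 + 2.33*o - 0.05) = -3.08*o^2 - 4.91*o + 0.41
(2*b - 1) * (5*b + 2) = 10*b^2 - b - 2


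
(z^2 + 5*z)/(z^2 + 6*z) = (z + 5)/(z + 6)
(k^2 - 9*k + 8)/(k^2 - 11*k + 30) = (k^2 - 9*k + 8)/(k^2 - 11*k + 30)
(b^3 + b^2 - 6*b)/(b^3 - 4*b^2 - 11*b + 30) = b/(b - 5)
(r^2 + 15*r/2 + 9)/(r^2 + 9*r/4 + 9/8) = 4*(r + 6)/(4*r + 3)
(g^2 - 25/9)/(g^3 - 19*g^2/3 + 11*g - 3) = (9*g^2 - 25)/(3*(3*g^3 - 19*g^2 + 33*g - 9))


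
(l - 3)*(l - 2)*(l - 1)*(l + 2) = l^4 - 4*l^3 - l^2 + 16*l - 12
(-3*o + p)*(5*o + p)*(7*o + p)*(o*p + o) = -105*o^4*p - 105*o^4 - o^3*p^2 - o^3*p + 9*o^2*p^3 + 9*o^2*p^2 + o*p^4 + o*p^3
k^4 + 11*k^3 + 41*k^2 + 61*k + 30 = (k + 1)*(k + 2)*(k + 3)*(k + 5)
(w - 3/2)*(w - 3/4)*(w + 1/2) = w^3 - 7*w^2/4 + 9/16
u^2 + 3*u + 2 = (u + 1)*(u + 2)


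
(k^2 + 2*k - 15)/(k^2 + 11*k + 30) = (k - 3)/(k + 6)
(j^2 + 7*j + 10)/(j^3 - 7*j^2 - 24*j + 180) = (j + 2)/(j^2 - 12*j + 36)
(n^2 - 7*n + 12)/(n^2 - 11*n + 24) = (n - 4)/(n - 8)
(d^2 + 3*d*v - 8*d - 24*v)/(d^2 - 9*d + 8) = (d + 3*v)/(d - 1)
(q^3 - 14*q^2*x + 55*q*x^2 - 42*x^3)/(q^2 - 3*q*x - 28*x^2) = (q^2 - 7*q*x + 6*x^2)/(q + 4*x)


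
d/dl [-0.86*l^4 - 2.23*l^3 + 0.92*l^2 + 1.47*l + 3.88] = -3.44*l^3 - 6.69*l^2 + 1.84*l + 1.47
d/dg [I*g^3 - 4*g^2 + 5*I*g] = 3*I*g^2 - 8*g + 5*I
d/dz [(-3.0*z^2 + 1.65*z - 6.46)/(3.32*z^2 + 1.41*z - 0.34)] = (-9.708*z^2 + 44.9344*z + 8.5476)/(11.0224*z^4 + 9.3624*z^3 - 0.2695*z^2 - 0.9588*z + 0.1156)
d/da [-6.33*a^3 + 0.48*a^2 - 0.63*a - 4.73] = -18.99*a^2 + 0.96*a - 0.63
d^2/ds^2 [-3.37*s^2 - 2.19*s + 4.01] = -6.74000000000000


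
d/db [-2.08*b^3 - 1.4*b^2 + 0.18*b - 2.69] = -6.24*b^2 - 2.8*b + 0.18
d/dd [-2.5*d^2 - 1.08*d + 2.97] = -5.0*d - 1.08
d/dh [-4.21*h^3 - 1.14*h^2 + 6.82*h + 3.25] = -12.63*h^2 - 2.28*h + 6.82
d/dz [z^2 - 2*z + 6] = 2*z - 2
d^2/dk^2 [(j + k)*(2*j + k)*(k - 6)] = 6*j + 6*k - 12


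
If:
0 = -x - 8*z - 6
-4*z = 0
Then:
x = -6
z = 0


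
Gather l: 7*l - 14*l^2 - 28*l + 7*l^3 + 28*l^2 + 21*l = 7*l^3 + 14*l^2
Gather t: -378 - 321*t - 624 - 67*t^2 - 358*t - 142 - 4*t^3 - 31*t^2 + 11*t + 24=-4*t^3 - 98*t^2 - 668*t - 1120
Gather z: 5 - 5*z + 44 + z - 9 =40 - 4*z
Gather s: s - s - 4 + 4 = 0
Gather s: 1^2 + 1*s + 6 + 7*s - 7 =8*s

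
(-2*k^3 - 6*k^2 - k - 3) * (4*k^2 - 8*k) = -8*k^5 - 8*k^4 + 44*k^3 - 4*k^2 + 24*k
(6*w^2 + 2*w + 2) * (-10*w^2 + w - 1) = -60*w^4 - 14*w^3 - 24*w^2 - 2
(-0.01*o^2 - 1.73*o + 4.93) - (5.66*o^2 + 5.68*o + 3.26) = -5.67*o^2 - 7.41*o + 1.67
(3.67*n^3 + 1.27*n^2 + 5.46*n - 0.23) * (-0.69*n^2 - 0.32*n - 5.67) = -2.5323*n^5 - 2.0507*n^4 - 24.9827*n^3 - 8.7894*n^2 - 30.8846*n + 1.3041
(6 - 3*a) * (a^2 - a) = -3*a^3 + 9*a^2 - 6*a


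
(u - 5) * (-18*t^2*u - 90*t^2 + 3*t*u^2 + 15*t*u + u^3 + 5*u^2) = -18*t^2*u^2 + 450*t^2 + 3*t*u^3 - 75*t*u + u^4 - 25*u^2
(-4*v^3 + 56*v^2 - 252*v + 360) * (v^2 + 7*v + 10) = -4*v^5 + 28*v^4 + 100*v^3 - 844*v^2 + 3600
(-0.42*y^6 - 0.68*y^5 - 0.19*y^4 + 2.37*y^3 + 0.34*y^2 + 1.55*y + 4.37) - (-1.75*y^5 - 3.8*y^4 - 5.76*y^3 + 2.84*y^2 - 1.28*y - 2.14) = -0.42*y^6 + 1.07*y^5 + 3.61*y^4 + 8.13*y^3 - 2.5*y^2 + 2.83*y + 6.51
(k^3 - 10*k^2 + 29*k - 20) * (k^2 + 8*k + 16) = k^5 - 2*k^4 - 35*k^3 + 52*k^2 + 304*k - 320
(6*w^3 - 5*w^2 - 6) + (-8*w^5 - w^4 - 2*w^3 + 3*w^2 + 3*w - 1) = -8*w^5 - w^4 + 4*w^3 - 2*w^2 + 3*w - 7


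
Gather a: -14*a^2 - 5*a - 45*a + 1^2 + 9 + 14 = -14*a^2 - 50*a + 24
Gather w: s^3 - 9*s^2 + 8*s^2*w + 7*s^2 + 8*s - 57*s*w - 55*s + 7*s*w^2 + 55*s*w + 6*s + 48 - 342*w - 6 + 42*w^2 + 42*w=s^3 - 2*s^2 - 41*s + w^2*(7*s + 42) + w*(8*s^2 - 2*s - 300) + 42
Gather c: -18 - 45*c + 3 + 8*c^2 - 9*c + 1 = 8*c^2 - 54*c - 14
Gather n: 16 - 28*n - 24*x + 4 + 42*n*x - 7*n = n*(42*x - 35) - 24*x + 20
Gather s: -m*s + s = s*(1 - m)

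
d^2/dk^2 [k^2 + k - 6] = 2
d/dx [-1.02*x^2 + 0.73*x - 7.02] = 0.73 - 2.04*x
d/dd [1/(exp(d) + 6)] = -exp(d)/(exp(d) + 6)^2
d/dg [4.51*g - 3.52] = 4.51000000000000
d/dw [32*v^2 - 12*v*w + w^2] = -12*v + 2*w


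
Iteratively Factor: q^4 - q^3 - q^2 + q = (q + 1)*(q^3 - 2*q^2 + q) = (q - 1)*(q + 1)*(q^2 - q) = q*(q - 1)*(q + 1)*(q - 1)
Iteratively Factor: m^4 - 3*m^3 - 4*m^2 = (m)*(m^3 - 3*m^2 - 4*m) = m^2*(m^2 - 3*m - 4) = m^2*(m + 1)*(m - 4)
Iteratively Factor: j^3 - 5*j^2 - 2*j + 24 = (j + 2)*(j^2 - 7*j + 12) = (j - 4)*(j + 2)*(j - 3)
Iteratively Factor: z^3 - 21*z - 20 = (z + 4)*(z^2 - 4*z - 5) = (z + 1)*(z + 4)*(z - 5)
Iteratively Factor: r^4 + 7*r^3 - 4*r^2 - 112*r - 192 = (r + 4)*(r^3 + 3*r^2 - 16*r - 48) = (r - 4)*(r + 4)*(r^2 + 7*r + 12) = (r - 4)*(r + 4)^2*(r + 3)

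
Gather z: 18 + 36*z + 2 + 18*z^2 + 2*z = 18*z^2 + 38*z + 20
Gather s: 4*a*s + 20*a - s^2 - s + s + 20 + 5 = 4*a*s + 20*a - s^2 + 25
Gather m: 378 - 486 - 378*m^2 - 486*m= -378*m^2 - 486*m - 108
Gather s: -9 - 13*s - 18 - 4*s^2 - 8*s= -4*s^2 - 21*s - 27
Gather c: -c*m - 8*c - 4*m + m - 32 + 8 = c*(-m - 8) - 3*m - 24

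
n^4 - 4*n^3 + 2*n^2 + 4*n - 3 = (n - 3)*(n - 1)^2*(n + 1)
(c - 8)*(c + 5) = c^2 - 3*c - 40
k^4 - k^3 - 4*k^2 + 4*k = k*(k - 2)*(k - 1)*(k + 2)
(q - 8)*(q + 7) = q^2 - q - 56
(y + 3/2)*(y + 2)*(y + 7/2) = y^3 + 7*y^2 + 61*y/4 + 21/2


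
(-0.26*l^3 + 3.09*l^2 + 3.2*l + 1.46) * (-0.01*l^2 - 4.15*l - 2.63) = 0.0026*l^5 + 1.0481*l^4 - 12.1717*l^3 - 21.4213*l^2 - 14.475*l - 3.8398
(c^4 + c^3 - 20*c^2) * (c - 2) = c^5 - c^4 - 22*c^3 + 40*c^2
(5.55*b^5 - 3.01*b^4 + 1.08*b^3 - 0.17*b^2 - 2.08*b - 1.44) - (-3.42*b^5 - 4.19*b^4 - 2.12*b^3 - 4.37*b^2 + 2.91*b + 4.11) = 8.97*b^5 + 1.18*b^4 + 3.2*b^3 + 4.2*b^2 - 4.99*b - 5.55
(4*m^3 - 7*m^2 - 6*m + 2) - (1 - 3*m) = 4*m^3 - 7*m^2 - 3*m + 1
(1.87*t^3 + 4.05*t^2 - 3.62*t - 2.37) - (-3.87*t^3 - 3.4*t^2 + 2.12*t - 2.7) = 5.74*t^3 + 7.45*t^2 - 5.74*t + 0.33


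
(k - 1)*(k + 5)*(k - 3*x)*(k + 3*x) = k^4 + 4*k^3 - 9*k^2*x^2 - 5*k^2 - 36*k*x^2 + 45*x^2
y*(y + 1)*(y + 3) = y^3 + 4*y^2 + 3*y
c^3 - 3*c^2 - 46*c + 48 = (c - 8)*(c - 1)*(c + 6)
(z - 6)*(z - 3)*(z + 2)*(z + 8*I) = z^4 - 7*z^3 + 8*I*z^3 - 56*I*z^2 + 36*z + 288*I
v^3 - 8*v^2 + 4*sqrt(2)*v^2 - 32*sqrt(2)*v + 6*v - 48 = (v - 8)*(v + sqrt(2))*(v + 3*sqrt(2))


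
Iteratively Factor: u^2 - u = (u - 1)*(u)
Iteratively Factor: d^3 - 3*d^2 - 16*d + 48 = (d - 3)*(d^2 - 16) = (d - 4)*(d - 3)*(d + 4)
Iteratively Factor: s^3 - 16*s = (s)*(s^2 - 16) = s*(s - 4)*(s + 4)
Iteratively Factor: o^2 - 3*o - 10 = (o - 5)*(o + 2)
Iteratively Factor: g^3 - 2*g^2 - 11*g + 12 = (g - 4)*(g^2 + 2*g - 3) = (g - 4)*(g + 3)*(g - 1)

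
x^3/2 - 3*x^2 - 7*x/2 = x*(x/2 + 1/2)*(x - 7)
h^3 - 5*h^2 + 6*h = h*(h - 3)*(h - 2)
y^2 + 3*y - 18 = (y - 3)*(y + 6)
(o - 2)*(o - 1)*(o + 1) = o^3 - 2*o^2 - o + 2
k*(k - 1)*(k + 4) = k^3 + 3*k^2 - 4*k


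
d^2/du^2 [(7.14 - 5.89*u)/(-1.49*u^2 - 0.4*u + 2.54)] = ((16.5652 - 52.6566*u)*(1.49*u^2 + 0.4*u - 2.54) + (2.98*u + 0.4)*(5.89*u - 7.14)*(5.96*u + 0.8))/(1.49*u^2 + 0.4*u - 2.54)^3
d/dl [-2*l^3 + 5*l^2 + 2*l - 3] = -6*l^2 + 10*l + 2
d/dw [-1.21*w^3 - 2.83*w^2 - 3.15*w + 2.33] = -3.63*w^2 - 5.66*w - 3.15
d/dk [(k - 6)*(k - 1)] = 2*k - 7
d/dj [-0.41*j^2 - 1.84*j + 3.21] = -0.82*j - 1.84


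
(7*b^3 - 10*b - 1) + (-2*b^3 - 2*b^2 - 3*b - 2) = 5*b^3 - 2*b^2 - 13*b - 3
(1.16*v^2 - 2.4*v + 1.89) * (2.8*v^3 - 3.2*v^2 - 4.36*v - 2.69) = 3.248*v^5 - 10.432*v^4 + 7.9144*v^3 + 1.2956*v^2 - 1.7844*v - 5.0841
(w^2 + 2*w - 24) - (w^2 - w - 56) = 3*w + 32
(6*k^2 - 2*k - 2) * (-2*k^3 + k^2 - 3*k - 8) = -12*k^5 + 10*k^4 - 16*k^3 - 44*k^2 + 22*k + 16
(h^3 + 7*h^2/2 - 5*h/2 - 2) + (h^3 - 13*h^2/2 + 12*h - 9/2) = 2*h^3 - 3*h^2 + 19*h/2 - 13/2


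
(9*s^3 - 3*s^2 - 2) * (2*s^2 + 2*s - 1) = 18*s^5 + 12*s^4 - 15*s^3 - s^2 - 4*s + 2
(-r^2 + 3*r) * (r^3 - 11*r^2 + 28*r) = -r^5 + 14*r^4 - 61*r^3 + 84*r^2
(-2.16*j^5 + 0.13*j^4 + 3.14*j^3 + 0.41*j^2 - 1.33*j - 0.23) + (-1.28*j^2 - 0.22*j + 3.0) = -2.16*j^5 + 0.13*j^4 + 3.14*j^3 - 0.87*j^2 - 1.55*j + 2.77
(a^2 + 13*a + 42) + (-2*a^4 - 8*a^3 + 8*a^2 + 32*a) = -2*a^4 - 8*a^3 + 9*a^2 + 45*a + 42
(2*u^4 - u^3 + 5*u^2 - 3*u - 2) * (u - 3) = 2*u^5 - 7*u^4 + 8*u^3 - 18*u^2 + 7*u + 6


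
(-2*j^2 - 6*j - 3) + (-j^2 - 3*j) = -3*j^2 - 9*j - 3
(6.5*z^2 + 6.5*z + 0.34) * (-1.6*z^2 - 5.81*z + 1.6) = -10.4*z^4 - 48.165*z^3 - 27.909*z^2 + 8.4246*z + 0.544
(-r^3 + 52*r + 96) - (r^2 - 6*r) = -r^3 - r^2 + 58*r + 96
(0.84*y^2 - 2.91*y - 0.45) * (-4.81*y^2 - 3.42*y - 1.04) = -4.0404*y^4 + 11.1243*y^3 + 11.2431*y^2 + 4.5654*y + 0.468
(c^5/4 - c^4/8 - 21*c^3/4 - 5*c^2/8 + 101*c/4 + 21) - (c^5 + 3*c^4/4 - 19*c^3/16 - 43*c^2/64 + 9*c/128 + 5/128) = -3*c^5/4 - 7*c^4/8 - 65*c^3/16 + 3*c^2/64 + 3223*c/128 + 2683/128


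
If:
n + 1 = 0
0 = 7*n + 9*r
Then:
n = -1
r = 7/9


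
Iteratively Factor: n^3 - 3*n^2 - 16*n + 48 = (n + 4)*(n^2 - 7*n + 12) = (n - 4)*(n + 4)*(n - 3)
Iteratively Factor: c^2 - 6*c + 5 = (c - 1)*(c - 5)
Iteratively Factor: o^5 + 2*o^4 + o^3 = (o)*(o^4 + 2*o^3 + o^2) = o^2*(o^3 + 2*o^2 + o) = o^2*(o + 1)*(o^2 + o) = o^2*(o + 1)^2*(o)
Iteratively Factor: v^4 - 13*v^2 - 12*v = (v + 1)*(v^3 - v^2 - 12*v) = v*(v + 1)*(v^2 - v - 12) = v*(v + 1)*(v + 3)*(v - 4)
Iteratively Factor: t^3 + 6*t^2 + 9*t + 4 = (t + 4)*(t^2 + 2*t + 1) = (t + 1)*(t + 4)*(t + 1)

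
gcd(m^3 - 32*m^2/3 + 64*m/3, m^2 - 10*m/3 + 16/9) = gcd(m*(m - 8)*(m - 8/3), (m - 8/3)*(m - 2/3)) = m - 8/3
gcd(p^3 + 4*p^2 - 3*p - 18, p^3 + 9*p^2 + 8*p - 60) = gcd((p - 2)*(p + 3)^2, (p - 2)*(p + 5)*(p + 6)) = p - 2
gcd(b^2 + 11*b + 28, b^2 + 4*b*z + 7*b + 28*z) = b + 7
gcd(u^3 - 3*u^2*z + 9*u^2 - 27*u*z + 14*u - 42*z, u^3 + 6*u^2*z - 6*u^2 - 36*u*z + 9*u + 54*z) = 1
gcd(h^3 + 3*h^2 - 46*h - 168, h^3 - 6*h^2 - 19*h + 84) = h^2 - 3*h - 28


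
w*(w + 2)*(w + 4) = w^3 + 6*w^2 + 8*w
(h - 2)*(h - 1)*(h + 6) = h^3 + 3*h^2 - 16*h + 12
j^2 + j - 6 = (j - 2)*(j + 3)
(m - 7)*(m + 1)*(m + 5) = m^3 - m^2 - 37*m - 35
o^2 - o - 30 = (o - 6)*(o + 5)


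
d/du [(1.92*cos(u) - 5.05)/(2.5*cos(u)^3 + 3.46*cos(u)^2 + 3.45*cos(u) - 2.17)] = (9.6*cos(u)^3 - 31.2318*cos(u)^2 - 34.946*cos(u) - 13.2561)*sin(u)/(6.25*cos(u)^6 + 17.3*cos(u)^5 + 29.2216*cos(u)^4 + 13.024*cos(u)^3 - 3.1139*cos(u)^2 - 14.973*cos(u) + 4.7089)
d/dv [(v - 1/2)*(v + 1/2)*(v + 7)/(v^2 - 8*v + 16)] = (4*v^3 - 48*v^2 - 223*v + 18)/(4*(v^3 - 12*v^2 + 48*v - 64))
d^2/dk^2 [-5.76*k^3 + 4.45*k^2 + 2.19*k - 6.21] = 8.9 - 34.56*k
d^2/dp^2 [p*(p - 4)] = 2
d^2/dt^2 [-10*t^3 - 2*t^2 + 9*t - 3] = -60*t - 4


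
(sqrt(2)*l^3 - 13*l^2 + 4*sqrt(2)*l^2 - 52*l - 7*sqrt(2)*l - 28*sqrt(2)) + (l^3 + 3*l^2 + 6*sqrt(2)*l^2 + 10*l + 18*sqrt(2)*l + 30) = l^3 + sqrt(2)*l^3 - 10*l^2 + 10*sqrt(2)*l^2 - 42*l + 11*sqrt(2)*l - 28*sqrt(2) + 30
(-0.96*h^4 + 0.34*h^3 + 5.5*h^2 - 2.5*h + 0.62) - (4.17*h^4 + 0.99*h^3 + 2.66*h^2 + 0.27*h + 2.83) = -5.13*h^4 - 0.65*h^3 + 2.84*h^2 - 2.77*h - 2.21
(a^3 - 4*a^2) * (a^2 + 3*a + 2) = a^5 - a^4 - 10*a^3 - 8*a^2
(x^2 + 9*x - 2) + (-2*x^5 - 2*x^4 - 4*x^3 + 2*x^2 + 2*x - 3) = -2*x^5 - 2*x^4 - 4*x^3 + 3*x^2 + 11*x - 5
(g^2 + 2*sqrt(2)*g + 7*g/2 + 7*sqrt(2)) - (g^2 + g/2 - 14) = 2*sqrt(2)*g + 3*g + 7*sqrt(2) + 14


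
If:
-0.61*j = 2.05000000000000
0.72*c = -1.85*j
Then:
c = 8.64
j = -3.36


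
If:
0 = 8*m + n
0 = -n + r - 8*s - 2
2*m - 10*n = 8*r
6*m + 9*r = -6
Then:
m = -8/131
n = 64/131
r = -82/131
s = -51/131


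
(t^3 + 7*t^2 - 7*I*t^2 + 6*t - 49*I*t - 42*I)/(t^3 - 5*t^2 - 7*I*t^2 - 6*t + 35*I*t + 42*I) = (t + 6)/(t - 6)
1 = 1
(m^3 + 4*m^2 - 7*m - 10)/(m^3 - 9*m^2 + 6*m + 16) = (m + 5)/(m - 8)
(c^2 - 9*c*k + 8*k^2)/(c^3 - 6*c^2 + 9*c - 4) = (c^2 - 9*c*k + 8*k^2)/(c^3 - 6*c^2 + 9*c - 4)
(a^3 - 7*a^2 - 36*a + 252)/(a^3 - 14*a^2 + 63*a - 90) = (a^2 - a - 42)/(a^2 - 8*a + 15)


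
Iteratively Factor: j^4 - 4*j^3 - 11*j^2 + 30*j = (j + 3)*(j^3 - 7*j^2 + 10*j) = (j - 2)*(j + 3)*(j^2 - 5*j) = (j - 5)*(j - 2)*(j + 3)*(j)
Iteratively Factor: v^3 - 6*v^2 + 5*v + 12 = (v - 3)*(v^2 - 3*v - 4) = (v - 3)*(v + 1)*(v - 4)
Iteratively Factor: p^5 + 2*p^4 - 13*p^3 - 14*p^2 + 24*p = (p - 1)*(p^4 + 3*p^3 - 10*p^2 - 24*p) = (p - 1)*(p + 4)*(p^3 - p^2 - 6*p) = (p - 1)*(p + 2)*(p + 4)*(p^2 - 3*p) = (p - 3)*(p - 1)*(p + 2)*(p + 4)*(p)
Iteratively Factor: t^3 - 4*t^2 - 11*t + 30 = (t + 3)*(t^2 - 7*t + 10) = (t - 2)*(t + 3)*(t - 5)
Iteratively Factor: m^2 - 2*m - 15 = (m + 3)*(m - 5)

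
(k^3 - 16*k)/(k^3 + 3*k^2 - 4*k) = (k - 4)/(k - 1)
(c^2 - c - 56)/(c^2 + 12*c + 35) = (c - 8)/(c + 5)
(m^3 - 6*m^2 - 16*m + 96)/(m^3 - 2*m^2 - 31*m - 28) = (m^2 - 10*m + 24)/(m^2 - 6*m - 7)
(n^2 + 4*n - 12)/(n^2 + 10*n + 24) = (n - 2)/(n + 4)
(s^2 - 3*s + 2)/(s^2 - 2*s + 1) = (s - 2)/(s - 1)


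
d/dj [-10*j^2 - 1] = -20*j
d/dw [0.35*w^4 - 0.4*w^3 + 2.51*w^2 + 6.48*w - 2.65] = 1.4*w^3 - 1.2*w^2 + 5.02*w + 6.48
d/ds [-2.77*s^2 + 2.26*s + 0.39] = 2.26 - 5.54*s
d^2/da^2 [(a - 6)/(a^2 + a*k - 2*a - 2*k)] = 2*((a - 6)*(2*a + k - 2)^2 + (-3*a - k + 8)*(a^2 + a*k - 2*a - 2*k))/(a^2 + a*k - 2*a - 2*k)^3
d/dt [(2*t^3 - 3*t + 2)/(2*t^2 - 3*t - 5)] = (4*t^4 - 12*t^3 - 24*t^2 - 8*t + 21)/(4*t^4 - 12*t^3 - 11*t^2 + 30*t + 25)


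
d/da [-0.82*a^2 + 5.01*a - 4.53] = 5.01 - 1.64*a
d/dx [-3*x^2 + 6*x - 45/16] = 6 - 6*x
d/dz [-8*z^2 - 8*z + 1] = -16*z - 8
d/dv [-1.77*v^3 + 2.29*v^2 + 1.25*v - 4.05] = -5.31*v^2 + 4.58*v + 1.25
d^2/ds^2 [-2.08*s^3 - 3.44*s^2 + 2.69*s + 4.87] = -12.48*s - 6.88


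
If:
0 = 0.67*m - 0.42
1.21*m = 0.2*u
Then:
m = 0.63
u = 3.79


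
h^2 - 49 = (h - 7)*(h + 7)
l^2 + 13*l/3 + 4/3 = (l + 1/3)*(l + 4)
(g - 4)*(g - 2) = g^2 - 6*g + 8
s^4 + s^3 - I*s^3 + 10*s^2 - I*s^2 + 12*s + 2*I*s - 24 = (s - 1)*(s + 2)*(s - 4*I)*(s + 3*I)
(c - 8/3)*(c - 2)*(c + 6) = c^3 + 4*c^2/3 - 68*c/3 + 32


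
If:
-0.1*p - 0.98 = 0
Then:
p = -9.80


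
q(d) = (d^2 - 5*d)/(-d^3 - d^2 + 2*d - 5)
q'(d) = (2*d - 5)/(-d^3 - d^2 + 2*d - 5) + (d^2 - 5*d)*(3*d^2 + 2*d - 2)/(-d^3 - d^2 + 2*d - 5)^2 = (d*(d - 5)*(3*d^2 + 2*d - 2) + (5 - 2*d)*(d^3 + d^2 - 2*d + 5))/(d^3 + d^2 - 2*d + 5)^2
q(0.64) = 0.64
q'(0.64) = 0.77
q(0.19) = 0.20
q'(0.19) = 1.05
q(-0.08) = -0.08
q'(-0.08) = 0.97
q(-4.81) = 0.64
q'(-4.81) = 0.31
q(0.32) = 0.33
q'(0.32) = 1.05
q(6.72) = -0.03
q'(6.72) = -0.01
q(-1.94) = -2.52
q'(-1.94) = 4.21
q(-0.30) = -0.28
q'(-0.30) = 0.87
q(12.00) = -0.05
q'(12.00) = 0.00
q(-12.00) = 0.13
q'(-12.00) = 0.02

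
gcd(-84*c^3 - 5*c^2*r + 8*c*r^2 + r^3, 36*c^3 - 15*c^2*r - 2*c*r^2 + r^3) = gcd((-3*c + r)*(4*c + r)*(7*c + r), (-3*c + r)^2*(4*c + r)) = -12*c^2 + c*r + r^2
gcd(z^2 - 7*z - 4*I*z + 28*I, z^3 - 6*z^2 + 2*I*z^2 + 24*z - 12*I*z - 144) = z - 4*I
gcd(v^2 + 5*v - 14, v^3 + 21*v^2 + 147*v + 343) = v + 7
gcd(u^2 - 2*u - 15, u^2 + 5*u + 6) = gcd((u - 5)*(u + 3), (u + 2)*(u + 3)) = u + 3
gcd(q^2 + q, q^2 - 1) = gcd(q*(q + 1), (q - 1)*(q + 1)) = q + 1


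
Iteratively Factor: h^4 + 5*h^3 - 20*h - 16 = (h - 2)*(h^3 + 7*h^2 + 14*h + 8) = (h - 2)*(h + 2)*(h^2 + 5*h + 4) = (h - 2)*(h + 2)*(h + 4)*(h + 1)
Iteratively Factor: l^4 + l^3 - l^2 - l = (l)*(l^3 + l^2 - l - 1) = l*(l + 1)*(l^2 - 1) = l*(l - 1)*(l + 1)*(l + 1)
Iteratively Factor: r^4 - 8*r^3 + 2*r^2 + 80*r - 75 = (r - 5)*(r^3 - 3*r^2 - 13*r + 15) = (r - 5)^2*(r^2 + 2*r - 3) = (r - 5)^2*(r + 3)*(r - 1)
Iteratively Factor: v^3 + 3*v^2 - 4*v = (v)*(v^2 + 3*v - 4) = v*(v - 1)*(v + 4)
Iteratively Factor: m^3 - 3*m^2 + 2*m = (m - 1)*(m^2 - 2*m) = m*(m - 1)*(m - 2)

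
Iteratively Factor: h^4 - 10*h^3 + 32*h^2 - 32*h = (h - 4)*(h^3 - 6*h^2 + 8*h) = (h - 4)^2*(h^2 - 2*h) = h*(h - 4)^2*(h - 2)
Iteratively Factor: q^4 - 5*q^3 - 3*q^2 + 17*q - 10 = (q - 5)*(q^3 - 3*q + 2) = (q - 5)*(q - 1)*(q^2 + q - 2) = (q - 5)*(q - 1)*(q + 2)*(q - 1)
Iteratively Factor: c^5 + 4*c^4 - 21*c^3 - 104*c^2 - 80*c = (c + 4)*(c^4 - 21*c^2 - 20*c) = (c + 4)^2*(c^3 - 4*c^2 - 5*c) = c*(c + 4)^2*(c^2 - 4*c - 5) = c*(c + 1)*(c + 4)^2*(c - 5)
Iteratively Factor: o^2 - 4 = (o + 2)*(o - 2)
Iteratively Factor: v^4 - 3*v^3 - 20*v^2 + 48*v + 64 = (v - 4)*(v^3 + v^2 - 16*v - 16) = (v - 4)*(v + 1)*(v^2 - 16) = (v - 4)*(v + 1)*(v + 4)*(v - 4)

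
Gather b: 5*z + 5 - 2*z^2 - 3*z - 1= -2*z^2 + 2*z + 4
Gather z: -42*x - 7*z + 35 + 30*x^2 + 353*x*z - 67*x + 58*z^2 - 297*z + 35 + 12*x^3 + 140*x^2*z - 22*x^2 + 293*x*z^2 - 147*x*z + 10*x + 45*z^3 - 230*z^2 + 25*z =12*x^3 + 8*x^2 - 99*x + 45*z^3 + z^2*(293*x - 172) + z*(140*x^2 + 206*x - 279) + 70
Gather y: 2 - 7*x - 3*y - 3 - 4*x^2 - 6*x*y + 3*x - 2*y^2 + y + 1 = -4*x^2 - 4*x - 2*y^2 + y*(-6*x - 2)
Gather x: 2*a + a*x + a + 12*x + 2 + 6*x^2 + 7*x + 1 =3*a + 6*x^2 + x*(a + 19) + 3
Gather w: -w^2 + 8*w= -w^2 + 8*w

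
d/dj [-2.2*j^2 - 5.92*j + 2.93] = -4.4*j - 5.92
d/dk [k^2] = 2*k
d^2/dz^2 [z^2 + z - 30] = 2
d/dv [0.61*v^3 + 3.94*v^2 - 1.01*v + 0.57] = 1.83*v^2 + 7.88*v - 1.01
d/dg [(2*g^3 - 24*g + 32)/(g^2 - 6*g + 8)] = 2*g*(g - 8)/(g^2 - 8*g + 16)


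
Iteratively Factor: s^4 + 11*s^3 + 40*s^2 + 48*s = (s + 4)*(s^3 + 7*s^2 + 12*s) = (s + 4)^2*(s^2 + 3*s) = (s + 3)*(s + 4)^2*(s)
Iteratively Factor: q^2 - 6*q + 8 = (q - 2)*(q - 4)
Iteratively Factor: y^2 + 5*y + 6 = (y + 2)*(y + 3)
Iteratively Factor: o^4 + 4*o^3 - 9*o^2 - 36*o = (o - 3)*(o^3 + 7*o^2 + 12*o) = (o - 3)*(o + 3)*(o^2 + 4*o) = o*(o - 3)*(o + 3)*(o + 4)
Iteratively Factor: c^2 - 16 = (c - 4)*(c + 4)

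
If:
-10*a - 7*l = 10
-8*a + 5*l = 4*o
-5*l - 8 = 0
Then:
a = 3/25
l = -8/5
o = -56/25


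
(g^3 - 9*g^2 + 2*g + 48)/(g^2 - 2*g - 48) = (g^2 - g - 6)/(g + 6)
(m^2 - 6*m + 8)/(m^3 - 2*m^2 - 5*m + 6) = (m^2 - 6*m + 8)/(m^3 - 2*m^2 - 5*m + 6)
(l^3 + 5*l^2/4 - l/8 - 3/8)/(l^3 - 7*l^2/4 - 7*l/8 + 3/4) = (l + 1)/(l - 2)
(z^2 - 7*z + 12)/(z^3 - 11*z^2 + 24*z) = (z - 4)/(z*(z - 8))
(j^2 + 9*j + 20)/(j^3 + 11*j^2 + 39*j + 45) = (j + 4)/(j^2 + 6*j + 9)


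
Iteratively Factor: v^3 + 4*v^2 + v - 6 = (v + 2)*(v^2 + 2*v - 3) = (v + 2)*(v + 3)*(v - 1)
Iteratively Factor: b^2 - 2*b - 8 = (b - 4)*(b + 2)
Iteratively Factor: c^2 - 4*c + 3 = (c - 3)*(c - 1)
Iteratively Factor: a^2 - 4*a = (a)*(a - 4)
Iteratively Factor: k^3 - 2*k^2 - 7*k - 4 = (k - 4)*(k^2 + 2*k + 1) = (k - 4)*(k + 1)*(k + 1)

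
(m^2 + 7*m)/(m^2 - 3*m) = (m + 7)/(m - 3)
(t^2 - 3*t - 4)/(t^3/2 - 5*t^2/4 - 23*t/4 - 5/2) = 4*(-t^2 + 3*t + 4)/(-2*t^3 + 5*t^2 + 23*t + 10)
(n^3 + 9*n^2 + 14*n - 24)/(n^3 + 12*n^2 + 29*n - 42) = (n + 4)/(n + 7)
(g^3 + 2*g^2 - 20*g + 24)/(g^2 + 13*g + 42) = (g^2 - 4*g + 4)/(g + 7)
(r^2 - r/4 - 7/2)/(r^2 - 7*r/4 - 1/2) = (4*r + 7)/(4*r + 1)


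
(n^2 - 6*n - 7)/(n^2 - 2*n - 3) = (n - 7)/(n - 3)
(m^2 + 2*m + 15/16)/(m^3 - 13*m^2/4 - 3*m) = (m + 5/4)/(m*(m - 4))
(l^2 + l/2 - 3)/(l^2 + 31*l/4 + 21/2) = 2*(2*l^2 + l - 6)/(4*l^2 + 31*l + 42)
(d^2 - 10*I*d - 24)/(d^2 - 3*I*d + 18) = (d - 4*I)/(d + 3*I)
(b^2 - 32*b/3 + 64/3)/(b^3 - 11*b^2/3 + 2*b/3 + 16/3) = (b - 8)/(b^2 - b - 2)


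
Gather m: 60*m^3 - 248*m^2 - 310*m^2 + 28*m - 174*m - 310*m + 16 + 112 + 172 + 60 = 60*m^3 - 558*m^2 - 456*m + 360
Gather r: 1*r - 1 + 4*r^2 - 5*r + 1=4*r^2 - 4*r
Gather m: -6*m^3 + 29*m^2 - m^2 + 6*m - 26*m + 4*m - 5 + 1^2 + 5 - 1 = -6*m^3 + 28*m^2 - 16*m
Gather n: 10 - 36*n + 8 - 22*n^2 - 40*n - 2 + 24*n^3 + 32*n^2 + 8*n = 24*n^3 + 10*n^2 - 68*n + 16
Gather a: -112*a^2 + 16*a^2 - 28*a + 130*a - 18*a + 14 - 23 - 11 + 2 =-96*a^2 + 84*a - 18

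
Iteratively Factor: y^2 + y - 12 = (y + 4)*(y - 3)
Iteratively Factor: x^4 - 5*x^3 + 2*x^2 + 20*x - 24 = (x - 2)*(x^3 - 3*x^2 - 4*x + 12) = (x - 2)*(x + 2)*(x^2 - 5*x + 6) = (x - 2)^2*(x + 2)*(x - 3)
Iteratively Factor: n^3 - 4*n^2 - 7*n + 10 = (n + 2)*(n^2 - 6*n + 5) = (n - 1)*(n + 2)*(n - 5)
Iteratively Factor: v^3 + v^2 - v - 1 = (v + 1)*(v^2 - 1) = (v - 1)*(v + 1)*(v + 1)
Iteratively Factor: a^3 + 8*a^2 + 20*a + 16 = (a + 4)*(a^2 + 4*a + 4) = (a + 2)*(a + 4)*(a + 2)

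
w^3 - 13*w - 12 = (w - 4)*(w + 1)*(w + 3)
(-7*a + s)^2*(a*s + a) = 49*a^3*s + 49*a^3 - 14*a^2*s^2 - 14*a^2*s + a*s^3 + a*s^2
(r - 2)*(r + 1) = r^2 - r - 2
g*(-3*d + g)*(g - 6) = -3*d*g^2 + 18*d*g + g^3 - 6*g^2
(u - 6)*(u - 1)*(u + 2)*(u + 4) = u^4 - u^3 - 28*u^2 - 20*u + 48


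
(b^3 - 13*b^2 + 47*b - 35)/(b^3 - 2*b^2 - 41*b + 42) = (b - 5)/(b + 6)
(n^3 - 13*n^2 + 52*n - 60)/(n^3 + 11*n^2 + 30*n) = (n^3 - 13*n^2 + 52*n - 60)/(n*(n^2 + 11*n + 30))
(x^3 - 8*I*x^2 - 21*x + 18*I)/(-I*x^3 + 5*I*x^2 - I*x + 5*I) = (I*x^3 + 8*x^2 - 21*I*x - 18)/(x^3 - 5*x^2 + x - 5)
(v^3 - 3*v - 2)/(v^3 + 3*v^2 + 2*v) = (v^2 - v - 2)/(v*(v + 2))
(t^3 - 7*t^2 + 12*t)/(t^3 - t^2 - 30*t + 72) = t/(t + 6)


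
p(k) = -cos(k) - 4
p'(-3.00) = -0.14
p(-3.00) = -3.01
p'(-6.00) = 0.28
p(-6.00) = -4.96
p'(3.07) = 0.07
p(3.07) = -3.00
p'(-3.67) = 0.50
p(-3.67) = -3.14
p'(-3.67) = 0.50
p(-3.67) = -3.14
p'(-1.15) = -0.91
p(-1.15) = -4.41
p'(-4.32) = 0.92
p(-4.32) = -3.62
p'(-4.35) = 0.94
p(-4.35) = -3.65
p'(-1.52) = -1.00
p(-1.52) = -4.05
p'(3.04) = 0.10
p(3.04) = -3.01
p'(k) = sin(k)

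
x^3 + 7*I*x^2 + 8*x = x*(x - I)*(x + 8*I)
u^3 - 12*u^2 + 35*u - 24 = (u - 8)*(u - 3)*(u - 1)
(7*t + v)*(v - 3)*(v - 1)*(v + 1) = 7*t*v^3 - 21*t*v^2 - 7*t*v + 21*t + v^4 - 3*v^3 - v^2 + 3*v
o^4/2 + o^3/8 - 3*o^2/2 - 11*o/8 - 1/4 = (o/2 + 1/2)*(o - 2)*(o + 1/4)*(o + 1)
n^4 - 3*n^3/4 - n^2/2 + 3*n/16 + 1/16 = (n - 1)*(n - 1/2)*(n + 1/4)*(n + 1/2)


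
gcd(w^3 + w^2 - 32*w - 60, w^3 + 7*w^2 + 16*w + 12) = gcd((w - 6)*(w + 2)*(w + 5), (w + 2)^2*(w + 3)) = w + 2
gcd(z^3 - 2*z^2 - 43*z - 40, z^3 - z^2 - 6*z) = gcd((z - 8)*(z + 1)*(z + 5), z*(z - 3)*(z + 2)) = 1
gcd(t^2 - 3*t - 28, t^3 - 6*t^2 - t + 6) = 1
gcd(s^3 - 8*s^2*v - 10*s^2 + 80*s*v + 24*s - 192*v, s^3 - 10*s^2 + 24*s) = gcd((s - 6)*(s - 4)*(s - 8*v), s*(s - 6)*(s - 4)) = s^2 - 10*s + 24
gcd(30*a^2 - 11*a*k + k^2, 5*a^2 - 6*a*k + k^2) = 5*a - k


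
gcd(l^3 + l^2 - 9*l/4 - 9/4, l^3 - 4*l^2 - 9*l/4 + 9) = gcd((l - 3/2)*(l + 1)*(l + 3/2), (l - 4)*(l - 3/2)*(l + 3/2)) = l^2 - 9/4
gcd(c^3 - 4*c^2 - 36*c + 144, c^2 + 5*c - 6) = c + 6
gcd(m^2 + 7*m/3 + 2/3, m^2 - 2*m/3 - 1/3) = m + 1/3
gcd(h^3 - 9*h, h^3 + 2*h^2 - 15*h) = h^2 - 3*h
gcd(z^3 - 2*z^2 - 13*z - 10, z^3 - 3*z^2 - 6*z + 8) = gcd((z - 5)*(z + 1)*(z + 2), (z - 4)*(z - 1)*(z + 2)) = z + 2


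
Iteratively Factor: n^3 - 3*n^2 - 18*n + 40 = (n + 4)*(n^2 - 7*n + 10) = (n - 2)*(n + 4)*(n - 5)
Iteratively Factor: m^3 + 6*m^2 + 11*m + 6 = (m + 2)*(m^2 + 4*m + 3) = (m + 1)*(m + 2)*(m + 3)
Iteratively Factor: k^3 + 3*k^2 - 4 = (k - 1)*(k^2 + 4*k + 4) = (k - 1)*(k + 2)*(k + 2)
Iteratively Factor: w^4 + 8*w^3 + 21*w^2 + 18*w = (w)*(w^3 + 8*w^2 + 21*w + 18) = w*(w + 2)*(w^2 + 6*w + 9) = w*(w + 2)*(w + 3)*(w + 3)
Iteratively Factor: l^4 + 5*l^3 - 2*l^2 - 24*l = (l + 4)*(l^3 + l^2 - 6*l) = (l + 3)*(l + 4)*(l^2 - 2*l) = (l - 2)*(l + 3)*(l + 4)*(l)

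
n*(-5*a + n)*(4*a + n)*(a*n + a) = -20*a^3*n^2 - 20*a^3*n - a^2*n^3 - a^2*n^2 + a*n^4 + a*n^3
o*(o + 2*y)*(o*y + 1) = o^3*y + 2*o^2*y^2 + o^2 + 2*o*y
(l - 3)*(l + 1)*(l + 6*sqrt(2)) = l^3 - 2*l^2 + 6*sqrt(2)*l^2 - 12*sqrt(2)*l - 3*l - 18*sqrt(2)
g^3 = g^3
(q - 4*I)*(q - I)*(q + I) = q^3 - 4*I*q^2 + q - 4*I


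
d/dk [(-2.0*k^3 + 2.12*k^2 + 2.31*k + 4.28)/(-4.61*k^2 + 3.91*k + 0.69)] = (9.22*k^4 - 15.64*k^3 + 14.7983*k^2 + 42.3872*k - 15.1409)/(21.2521*k^4 - 36.0502*k^3 + 8.9263*k^2 + 5.3958*k + 0.4761)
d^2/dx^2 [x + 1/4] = 0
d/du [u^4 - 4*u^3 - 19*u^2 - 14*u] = 4*u^3 - 12*u^2 - 38*u - 14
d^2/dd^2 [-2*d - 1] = 0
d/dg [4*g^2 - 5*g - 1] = 8*g - 5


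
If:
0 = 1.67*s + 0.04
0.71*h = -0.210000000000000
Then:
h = -0.30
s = -0.02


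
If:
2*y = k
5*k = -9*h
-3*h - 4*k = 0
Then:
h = 0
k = 0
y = 0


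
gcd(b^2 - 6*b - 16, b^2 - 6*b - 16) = b^2 - 6*b - 16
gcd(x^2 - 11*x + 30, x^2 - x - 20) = x - 5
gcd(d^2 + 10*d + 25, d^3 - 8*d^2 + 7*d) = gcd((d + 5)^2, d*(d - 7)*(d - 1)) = 1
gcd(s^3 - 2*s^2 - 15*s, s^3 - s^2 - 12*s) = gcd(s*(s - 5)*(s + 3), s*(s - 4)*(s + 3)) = s^2 + 3*s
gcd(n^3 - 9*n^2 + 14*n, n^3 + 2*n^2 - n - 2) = 1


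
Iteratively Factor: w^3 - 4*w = (w + 2)*(w^2 - 2*w) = w*(w + 2)*(w - 2)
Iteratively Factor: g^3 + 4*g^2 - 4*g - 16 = (g - 2)*(g^2 + 6*g + 8) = (g - 2)*(g + 4)*(g + 2)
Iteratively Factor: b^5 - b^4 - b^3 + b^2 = (b - 1)*(b^4 - b^2) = b*(b - 1)*(b^3 - b) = b^2*(b - 1)*(b^2 - 1) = b^2*(b - 1)^2*(b + 1)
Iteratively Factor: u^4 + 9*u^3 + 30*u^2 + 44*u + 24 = (u + 3)*(u^3 + 6*u^2 + 12*u + 8) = (u + 2)*(u + 3)*(u^2 + 4*u + 4) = (u + 2)^2*(u + 3)*(u + 2)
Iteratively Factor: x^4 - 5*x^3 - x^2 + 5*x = (x - 1)*(x^3 - 4*x^2 - 5*x) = x*(x - 1)*(x^2 - 4*x - 5) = x*(x - 5)*(x - 1)*(x + 1)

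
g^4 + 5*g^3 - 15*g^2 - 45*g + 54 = (g - 3)*(g - 1)*(g + 3)*(g + 6)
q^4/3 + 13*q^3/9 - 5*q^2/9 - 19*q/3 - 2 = (q/3 + 1)*(q - 2)*(q + 1/3)*(q + 3)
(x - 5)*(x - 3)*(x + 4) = x^3 - 4*x^2 - 17*x + 60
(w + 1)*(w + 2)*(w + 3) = w^3 + 6*w^2 + 11*w + 6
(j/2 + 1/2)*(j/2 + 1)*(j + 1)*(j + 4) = j^4/4 + 2*j^3 + 21*j^2/4 + 11*j/2 + 2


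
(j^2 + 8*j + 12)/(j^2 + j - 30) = (j + 2)/(j - 5)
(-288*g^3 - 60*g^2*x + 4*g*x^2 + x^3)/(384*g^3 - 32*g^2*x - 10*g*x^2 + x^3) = (6*g + x)/(-8*g + x)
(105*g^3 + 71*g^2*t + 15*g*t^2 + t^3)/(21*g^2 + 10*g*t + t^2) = 5*g + t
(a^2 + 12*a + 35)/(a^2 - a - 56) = (a + 5)/(a - 8)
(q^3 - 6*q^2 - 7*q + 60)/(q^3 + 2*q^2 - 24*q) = (q^2 - 2*q - 15)/(q*(q + 6))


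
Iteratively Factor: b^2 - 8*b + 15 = (b - 5)*(b - 3)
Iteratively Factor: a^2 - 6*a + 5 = (a - 1)*(a - 5)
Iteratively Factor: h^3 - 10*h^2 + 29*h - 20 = (h - 1)*(h^2 - 9*h + 20) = (h - 4)*(h - 1)*(h - 5)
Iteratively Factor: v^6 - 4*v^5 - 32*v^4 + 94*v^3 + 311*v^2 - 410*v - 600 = (v + 1)*(v^5 - 5*v^4 - 27*v^3 + 121*v^2 + 190*v - 600) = (v - 5)*(v + 1)*(v^4 - 27*v^2 - 14*v + 120) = (v - 5)*(v + 1)*(v + 4)*(v^3 - 4*v^2 - 11*v + 30) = (v - 5)*(v + 1)*(v + 3)*(v + 4)*(v^2 - 7*v + 10) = (v - 5)^2*(v + 1)*(v + 3)*(v + 4)*(v - 2)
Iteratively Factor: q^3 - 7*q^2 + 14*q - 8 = (q - 2)*(q^2 - 5*q + 4) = (q - 2)*(q - 1)*(q - 4)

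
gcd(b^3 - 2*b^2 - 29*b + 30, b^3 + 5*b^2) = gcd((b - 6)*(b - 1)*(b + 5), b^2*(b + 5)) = b + 5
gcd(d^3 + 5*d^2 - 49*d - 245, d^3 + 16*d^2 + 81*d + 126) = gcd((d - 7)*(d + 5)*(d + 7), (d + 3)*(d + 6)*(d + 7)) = d + 7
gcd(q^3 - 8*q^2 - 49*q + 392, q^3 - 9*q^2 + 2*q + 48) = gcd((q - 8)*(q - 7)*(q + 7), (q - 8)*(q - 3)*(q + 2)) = q - 8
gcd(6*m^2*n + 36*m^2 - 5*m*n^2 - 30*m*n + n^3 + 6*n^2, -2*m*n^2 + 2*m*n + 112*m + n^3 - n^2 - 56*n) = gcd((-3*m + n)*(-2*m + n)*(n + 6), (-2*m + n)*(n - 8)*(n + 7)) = 2*m - n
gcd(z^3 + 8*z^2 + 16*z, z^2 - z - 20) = z + 4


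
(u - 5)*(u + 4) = u^2 - u - 20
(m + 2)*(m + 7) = m^2 + 9*m + 14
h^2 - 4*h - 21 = (h - 7)*(h + 3)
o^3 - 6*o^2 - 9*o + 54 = (o - 6)*(o - 3)*(o + 3)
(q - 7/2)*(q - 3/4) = q^2 - 17*q/4 + 21/8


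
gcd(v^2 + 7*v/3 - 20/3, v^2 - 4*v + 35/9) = v - 5/3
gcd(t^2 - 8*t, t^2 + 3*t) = t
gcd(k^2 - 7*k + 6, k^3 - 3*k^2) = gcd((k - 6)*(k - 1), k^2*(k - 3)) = 1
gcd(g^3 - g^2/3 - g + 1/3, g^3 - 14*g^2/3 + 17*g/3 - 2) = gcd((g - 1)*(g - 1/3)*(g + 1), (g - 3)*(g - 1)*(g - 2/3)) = g - 1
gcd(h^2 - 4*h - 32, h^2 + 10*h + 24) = h + 4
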